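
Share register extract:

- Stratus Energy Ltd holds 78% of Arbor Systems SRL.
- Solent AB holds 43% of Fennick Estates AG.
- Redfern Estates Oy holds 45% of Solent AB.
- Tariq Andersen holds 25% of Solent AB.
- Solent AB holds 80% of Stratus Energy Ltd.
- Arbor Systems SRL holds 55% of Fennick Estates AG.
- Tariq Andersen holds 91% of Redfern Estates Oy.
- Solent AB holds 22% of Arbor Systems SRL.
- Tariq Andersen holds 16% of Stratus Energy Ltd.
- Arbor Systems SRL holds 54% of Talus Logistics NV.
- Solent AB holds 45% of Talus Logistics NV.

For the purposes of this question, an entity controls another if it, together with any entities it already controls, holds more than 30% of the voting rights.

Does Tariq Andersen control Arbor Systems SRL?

Yes

Tariq holds 91% of Redfern, so Tariq controls Redfern.
Redfern and Tariq together hold 45% + 25% = 70% of Solent, so Tariq controls Solent.
Solent and Tariq together hold 80% + 16% = 96% of Stratus, so Tariq controls Stratus.
Stratus and Solent together hold 78% + 22% = 100% of Arbor, so Tariq controls Arbor.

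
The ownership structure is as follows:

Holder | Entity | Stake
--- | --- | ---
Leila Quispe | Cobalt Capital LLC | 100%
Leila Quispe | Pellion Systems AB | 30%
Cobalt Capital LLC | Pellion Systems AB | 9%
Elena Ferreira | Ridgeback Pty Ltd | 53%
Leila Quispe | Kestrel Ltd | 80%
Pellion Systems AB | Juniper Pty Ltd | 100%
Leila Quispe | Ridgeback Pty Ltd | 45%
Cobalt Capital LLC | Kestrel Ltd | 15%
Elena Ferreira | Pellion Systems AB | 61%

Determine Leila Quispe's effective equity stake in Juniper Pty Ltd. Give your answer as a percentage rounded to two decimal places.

Leila reaches Juniper along 2 paths.
Via Pellion: 30% × 100% = 30%.
Via Cobalt → Pellion: 100% × 9% × 100% = 9%.
Total: 30% + 9% = 39%.
Rounded: 39.00%.

39.00%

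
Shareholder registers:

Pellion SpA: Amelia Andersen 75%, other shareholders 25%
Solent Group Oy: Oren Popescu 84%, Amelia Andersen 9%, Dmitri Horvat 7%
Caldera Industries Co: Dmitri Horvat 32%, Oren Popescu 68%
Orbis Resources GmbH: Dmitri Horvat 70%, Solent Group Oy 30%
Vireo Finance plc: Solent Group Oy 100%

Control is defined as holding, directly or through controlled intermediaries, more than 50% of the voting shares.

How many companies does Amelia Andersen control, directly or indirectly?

1

Amelia holds 75% of Pellion, so Amelia controls Pellion.
No other company's threshold is met.
Amelia controls 1 company.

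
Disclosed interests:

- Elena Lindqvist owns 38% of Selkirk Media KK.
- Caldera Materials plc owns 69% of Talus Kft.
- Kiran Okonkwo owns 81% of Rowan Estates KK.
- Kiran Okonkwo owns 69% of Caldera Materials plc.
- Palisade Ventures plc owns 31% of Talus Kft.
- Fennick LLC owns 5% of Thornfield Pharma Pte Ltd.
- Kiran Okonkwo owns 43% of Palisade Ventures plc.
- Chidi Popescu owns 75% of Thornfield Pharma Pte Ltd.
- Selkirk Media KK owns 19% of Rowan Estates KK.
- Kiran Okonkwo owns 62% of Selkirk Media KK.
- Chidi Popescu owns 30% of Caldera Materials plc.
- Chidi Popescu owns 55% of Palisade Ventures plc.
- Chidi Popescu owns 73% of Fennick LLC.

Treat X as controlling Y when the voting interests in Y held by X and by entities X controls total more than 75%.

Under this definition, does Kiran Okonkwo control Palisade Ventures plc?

No

Kiran holds 81% of Rowan, so Kiran controls Rowan.
In Palisade, Kiran's side holds only 43%, not > 75%.
So Kiran does not control Palisade.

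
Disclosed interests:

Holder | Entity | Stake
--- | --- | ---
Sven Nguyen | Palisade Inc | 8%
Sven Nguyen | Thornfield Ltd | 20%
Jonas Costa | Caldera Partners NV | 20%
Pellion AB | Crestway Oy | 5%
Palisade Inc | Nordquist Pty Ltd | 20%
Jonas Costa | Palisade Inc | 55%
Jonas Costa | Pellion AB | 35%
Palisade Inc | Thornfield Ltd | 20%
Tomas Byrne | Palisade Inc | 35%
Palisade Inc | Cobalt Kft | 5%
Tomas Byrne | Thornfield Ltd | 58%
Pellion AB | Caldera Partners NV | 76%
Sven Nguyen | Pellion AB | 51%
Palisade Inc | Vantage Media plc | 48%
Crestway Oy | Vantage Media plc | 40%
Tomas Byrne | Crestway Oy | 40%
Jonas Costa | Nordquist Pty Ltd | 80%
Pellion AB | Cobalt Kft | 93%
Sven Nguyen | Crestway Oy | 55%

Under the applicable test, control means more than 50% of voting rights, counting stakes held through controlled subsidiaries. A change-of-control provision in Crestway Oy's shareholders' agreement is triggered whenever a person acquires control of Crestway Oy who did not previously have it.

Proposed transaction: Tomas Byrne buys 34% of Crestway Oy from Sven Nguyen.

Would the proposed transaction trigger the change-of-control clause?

The purchase adds only to Tomas's holdings (Sven's stake shrinks), so Tomas is the only person who could newly come to control Crestway.
Tomas holds 58% of Thornfield, so Tomas controls Thornfield.
In Crestway, Tomas's side holds only 40%, not > 50%.
So before the transaction, Tomas does not control Crestway.
After the purchase, Tomas's direct stake in Crestway rises to 40% + 34% = 74%, and Sven's stake falls to 21%.
Tomas holds 74% of Crestway, so Tomas controls Crestway.
Tomas did not control Crestway before and does after, so the clause is triggered.

Yes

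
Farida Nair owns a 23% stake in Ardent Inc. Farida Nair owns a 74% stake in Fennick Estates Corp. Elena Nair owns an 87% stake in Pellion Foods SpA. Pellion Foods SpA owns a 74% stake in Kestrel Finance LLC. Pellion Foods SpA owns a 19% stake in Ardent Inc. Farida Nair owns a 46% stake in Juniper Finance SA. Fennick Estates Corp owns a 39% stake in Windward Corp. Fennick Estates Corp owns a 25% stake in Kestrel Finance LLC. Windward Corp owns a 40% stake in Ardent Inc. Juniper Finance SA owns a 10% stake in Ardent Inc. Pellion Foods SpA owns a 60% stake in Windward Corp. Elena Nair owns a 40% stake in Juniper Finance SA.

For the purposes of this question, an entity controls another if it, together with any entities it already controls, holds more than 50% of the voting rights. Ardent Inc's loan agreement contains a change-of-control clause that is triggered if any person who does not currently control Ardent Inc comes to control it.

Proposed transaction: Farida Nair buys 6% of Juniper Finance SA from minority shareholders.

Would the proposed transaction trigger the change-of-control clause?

No

The purchase changes only Farida's holdings, so Farida is the only person who could newly come to control Ardent.
Farida holds 74% of Fennick, so Farida controls Fennick.
In Ardent, Farida's side holds only 23%, not > 50%.
So before the transaction, Farida does not control Ardent.
After the purchase, Farida's direct stake in Juniper rises to 46% + 6% = 52%.
Farida holds 52% of Juniper, so Farida controls Juniper.
After the transaction, Farida's side holds 10% + 23% = 33% of Ardent, not > 50%, so Farida still does not control Ardent.
No new person acquires control, so the clause is not triggered.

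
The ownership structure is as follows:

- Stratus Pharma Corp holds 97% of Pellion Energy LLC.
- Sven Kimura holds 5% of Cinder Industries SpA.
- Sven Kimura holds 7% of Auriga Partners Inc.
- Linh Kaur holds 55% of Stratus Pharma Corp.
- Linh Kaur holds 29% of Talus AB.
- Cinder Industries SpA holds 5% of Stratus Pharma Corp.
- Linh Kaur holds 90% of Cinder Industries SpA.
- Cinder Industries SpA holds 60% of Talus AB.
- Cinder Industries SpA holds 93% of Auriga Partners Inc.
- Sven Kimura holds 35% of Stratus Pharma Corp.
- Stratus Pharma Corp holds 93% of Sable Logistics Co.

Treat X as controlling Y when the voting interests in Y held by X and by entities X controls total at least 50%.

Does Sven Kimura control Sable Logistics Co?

Sven's largest direct stake is 35% in Stratus, which does not meet the threshold, so Sven controls no company.
Neither Sven nor any entity Sven controls holds any voting interest in Sable.
So Sven does not control Sable.

No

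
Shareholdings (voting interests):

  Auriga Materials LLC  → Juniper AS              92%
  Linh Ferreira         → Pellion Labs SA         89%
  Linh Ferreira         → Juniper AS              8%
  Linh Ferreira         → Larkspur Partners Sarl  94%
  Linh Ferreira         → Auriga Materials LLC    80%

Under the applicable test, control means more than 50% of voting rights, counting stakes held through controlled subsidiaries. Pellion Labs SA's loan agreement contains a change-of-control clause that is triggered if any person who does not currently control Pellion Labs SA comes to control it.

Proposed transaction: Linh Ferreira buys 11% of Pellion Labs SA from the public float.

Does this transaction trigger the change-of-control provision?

The purchase changes only Linh's holdings, so Linh is the only person who could newly come to control Pellion.
Linh holds 89% of Pellion, so Linh controls Pellion.
So Linh already controls Pellion before the transaction.
After the purchase, Linh's direct stake in Pellion rises to 89% + 11% = 100%.
Linh controlled Pellion already, so this is not a new person acquiring control; every other person's position is unchanged or reduced.
No new person acquires control, so the clause is not triggered.

No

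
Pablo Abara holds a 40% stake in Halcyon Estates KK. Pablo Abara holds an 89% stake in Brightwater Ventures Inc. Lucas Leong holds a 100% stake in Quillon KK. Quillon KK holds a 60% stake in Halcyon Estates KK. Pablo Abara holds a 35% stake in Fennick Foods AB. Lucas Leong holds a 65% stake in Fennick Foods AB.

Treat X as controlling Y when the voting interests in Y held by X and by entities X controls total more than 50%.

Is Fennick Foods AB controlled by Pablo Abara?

No

Pablo holds 89% of Brightwater, so Pablo controls Brightwater.
In Fennick, Pablo's side holds only 35%, not > 50%.
So Pablo does not control Fennick.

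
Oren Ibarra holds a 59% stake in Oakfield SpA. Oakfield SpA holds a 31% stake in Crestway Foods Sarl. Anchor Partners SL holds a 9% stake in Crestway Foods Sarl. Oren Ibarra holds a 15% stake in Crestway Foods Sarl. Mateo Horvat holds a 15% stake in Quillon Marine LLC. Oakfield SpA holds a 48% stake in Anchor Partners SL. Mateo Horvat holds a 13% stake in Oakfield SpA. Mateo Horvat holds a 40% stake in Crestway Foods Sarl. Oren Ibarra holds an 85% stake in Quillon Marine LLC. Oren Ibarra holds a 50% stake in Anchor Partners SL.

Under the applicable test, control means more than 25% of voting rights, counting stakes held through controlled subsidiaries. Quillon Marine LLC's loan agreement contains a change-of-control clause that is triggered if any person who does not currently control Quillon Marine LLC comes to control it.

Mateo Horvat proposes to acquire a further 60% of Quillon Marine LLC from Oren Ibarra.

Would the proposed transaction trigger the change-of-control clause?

Yes

The purchase adds only to Mateo's holdings (Oren's stake shrinks), so Mateo is the only person who could newly come to control Quillon.
Mateo holds 40% of Crestway, so Mateo controls Crestway.
In Quillon, Mateo's side holds only 15%, not > 25%.
So before the transaction, Mateo does not control Quillon.
After the purchase, Mateo's direct stake in Quillon rises to 15% + 60% = 75%, and Oren's stake falls to 25%.
Mateo holds 75% of Quillon, so Mateo controls Quillon.
Mateo did not control Quillon before and does after, so the clause is triggered.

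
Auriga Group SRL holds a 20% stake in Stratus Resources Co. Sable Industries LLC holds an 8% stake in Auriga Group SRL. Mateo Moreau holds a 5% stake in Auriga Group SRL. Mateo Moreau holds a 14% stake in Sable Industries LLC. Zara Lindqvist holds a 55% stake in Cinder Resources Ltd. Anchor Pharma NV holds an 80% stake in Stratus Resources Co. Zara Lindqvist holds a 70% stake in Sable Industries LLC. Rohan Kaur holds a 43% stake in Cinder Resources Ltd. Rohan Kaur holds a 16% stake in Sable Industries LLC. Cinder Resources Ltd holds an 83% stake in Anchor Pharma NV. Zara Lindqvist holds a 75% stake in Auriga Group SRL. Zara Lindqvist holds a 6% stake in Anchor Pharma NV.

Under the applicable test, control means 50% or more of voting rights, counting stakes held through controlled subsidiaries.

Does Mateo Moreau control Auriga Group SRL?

Mateo's largest direct stake is 14% in Sable, which does not meet the threshold, so Mateo controls no company.
In Auriga, Mateo's side holds only 5%, not ≥ 50%.
So Mateo does not control Auriga.

No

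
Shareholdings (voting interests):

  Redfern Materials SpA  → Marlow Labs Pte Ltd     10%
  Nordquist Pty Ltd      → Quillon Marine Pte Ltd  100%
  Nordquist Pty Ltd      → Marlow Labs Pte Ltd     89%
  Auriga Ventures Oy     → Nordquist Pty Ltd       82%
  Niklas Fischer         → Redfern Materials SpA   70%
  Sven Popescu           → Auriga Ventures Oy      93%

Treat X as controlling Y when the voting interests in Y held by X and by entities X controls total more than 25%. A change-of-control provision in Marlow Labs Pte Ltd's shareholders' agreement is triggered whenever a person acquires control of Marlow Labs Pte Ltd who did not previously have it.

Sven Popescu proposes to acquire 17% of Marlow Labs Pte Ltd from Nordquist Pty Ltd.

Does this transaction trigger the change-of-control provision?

The purchase adds only to Sven's holdings (Nordquist's stake shrinks), so Sven is the only person who could newly come to control Marlow.
Sven holds 93% of Auriga, so Sven controls Auriga.
Auriga holds 82% of Nordquist, so Sven controls Nordquist.
Nordquist holds 89% of Marlow, so Sven controls Marlow.
So Sven already controls Marlow before the transaction.
After the purchase, Sven holds 17% of Marlow directly, and Nordquist's stake falls to 72%.
Sven controlled Marlow already, so this is not a new person acquiring control; every other person's position is unchanged or reduced.
No new person acquires control, so the clause is not triggered.

No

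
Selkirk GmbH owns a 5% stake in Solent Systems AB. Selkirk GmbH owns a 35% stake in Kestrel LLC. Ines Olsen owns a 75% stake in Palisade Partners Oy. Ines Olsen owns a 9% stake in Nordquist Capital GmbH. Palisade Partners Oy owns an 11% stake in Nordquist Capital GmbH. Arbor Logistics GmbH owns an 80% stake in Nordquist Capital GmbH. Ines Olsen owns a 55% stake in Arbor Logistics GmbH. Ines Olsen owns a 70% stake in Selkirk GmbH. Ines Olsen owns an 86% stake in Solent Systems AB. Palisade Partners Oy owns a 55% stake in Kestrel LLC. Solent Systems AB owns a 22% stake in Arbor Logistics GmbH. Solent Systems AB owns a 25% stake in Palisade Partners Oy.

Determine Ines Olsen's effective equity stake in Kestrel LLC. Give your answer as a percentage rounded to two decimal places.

Ines reaches Kestrel along 4 paths.
Via Selkirk: 70% × 35% = 24.5%.
Via Selkirk → Solent → Palisade: 70% × 5% × 25% × 55% = 0.48125%.
Via Solent → Palisade: 86% × 25% × 55% = 11.825%.
Via Palisade: 75% × 55% = 41.25%.
Total: 24.5% + 0.48125% + 11.825% + 41.25% = 78.05625%.
Rounded: 78.06%.

78.06%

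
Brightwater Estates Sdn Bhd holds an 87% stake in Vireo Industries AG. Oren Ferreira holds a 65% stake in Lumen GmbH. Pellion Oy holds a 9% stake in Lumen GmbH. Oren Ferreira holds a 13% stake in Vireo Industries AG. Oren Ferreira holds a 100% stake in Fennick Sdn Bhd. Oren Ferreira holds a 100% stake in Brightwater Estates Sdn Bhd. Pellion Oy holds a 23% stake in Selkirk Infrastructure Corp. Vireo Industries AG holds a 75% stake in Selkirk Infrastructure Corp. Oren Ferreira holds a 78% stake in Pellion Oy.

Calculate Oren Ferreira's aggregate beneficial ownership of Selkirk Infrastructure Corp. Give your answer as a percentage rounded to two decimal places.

92.94%

Oren reaches Selkirk along 3 paths.
Via Pellion: 78% × 23% = 17.94%.
Via Vireo: 13% × 75% = 9.75%.
Via Brightwater → Vireo: 100% × 87% × 75% = 65.25%.
Total: 17.94% + 9.75% + 65.25% = 92.94%.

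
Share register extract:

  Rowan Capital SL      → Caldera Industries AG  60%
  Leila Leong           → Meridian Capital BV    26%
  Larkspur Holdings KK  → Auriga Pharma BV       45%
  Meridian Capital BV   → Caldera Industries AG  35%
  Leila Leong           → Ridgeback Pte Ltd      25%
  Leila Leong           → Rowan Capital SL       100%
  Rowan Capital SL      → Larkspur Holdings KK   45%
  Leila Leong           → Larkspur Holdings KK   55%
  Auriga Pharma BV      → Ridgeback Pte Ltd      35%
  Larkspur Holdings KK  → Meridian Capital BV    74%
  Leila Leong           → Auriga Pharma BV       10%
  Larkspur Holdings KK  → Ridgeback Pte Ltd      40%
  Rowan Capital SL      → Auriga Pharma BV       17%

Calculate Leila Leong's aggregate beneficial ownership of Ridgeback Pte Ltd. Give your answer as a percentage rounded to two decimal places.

Leila reaches Ridgeback along 7 paths.
Via Larkspur: 55% × 40% = 22%.
Via Rowan → Larkspur: 100% × 45% × 40% = 18%.
Direct stake: 25% = 25%.
Via Rowan → Auriga: 100% × 17% × 35% = 5.95%.
Via Larkspur → Auriga: 55% × 45% × 35% = 8.6625%.
Via Rowan → Larkspur → Auriga: 100% × 45% × 45% × 35% = 7.0875%.
Via Auriga: 10% × 35% = 3.5%.
Total: 22% + 18% + 25% + 5.95% + 8.6625% + 7.0875% + 3.5% = 90.2%.
Rounded: 90.20%.

90.20%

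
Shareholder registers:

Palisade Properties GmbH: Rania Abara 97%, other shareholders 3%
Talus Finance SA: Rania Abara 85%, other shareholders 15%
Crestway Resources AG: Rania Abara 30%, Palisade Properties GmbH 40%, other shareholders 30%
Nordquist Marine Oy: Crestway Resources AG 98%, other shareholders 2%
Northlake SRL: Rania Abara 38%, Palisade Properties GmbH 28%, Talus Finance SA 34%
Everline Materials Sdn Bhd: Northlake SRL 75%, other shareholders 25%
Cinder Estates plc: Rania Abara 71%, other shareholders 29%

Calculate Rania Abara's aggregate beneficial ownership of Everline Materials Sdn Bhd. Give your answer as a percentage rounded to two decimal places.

70.55%

Rania reaches Everline along 3 paths.
Via Northlake: 38% × 75% = 28.5%.
Via Palisade → Northlake: 97% × 28% × 75% = 20.37%.
Via Talus → Northlake: 85% × 34% × 75% = 21.675%.
Total: 28.5% + 20.37% + 21.675% = 70.545%.
Rounded: 70.55%.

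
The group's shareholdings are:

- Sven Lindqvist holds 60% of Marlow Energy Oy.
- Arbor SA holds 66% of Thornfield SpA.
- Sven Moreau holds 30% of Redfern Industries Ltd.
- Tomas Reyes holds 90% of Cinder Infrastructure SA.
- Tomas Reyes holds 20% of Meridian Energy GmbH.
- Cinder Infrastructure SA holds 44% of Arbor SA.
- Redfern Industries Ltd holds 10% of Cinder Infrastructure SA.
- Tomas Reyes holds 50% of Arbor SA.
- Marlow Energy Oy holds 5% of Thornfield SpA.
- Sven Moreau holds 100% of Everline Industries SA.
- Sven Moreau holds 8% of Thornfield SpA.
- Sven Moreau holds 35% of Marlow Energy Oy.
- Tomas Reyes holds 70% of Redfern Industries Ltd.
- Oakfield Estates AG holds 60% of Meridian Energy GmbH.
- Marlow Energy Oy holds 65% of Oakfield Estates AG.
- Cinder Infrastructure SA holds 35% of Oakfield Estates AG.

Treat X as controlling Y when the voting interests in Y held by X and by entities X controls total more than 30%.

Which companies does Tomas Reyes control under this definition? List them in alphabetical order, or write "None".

Arbor SA, Cinder Infrastructure SA, Meridian Energy GmbH, Oakfield Estates AG, Redfern Industries Ltd, Thornfield SpA

Tomas holds 70% of Redfern, so Tomas controls Redfern.
Redfern and Tomas together hold 10% + 90% = 100% of Cinder, so Tomas controls Cinder.
Cinder holds 35% of Oakfield, so Tomas controls Oakfield.
Cinder and Tomas together hold 44% + 50% = 94% of Arbor, so Tomas controls Arbor.
Arbor holds 66% of Thornfield, so Tomas controls Thornfield.
Tomas and Oakfield together hold 20% + 60% = 80% of Meridian, so Tomas controls Meridian.
No other company's threshold is met.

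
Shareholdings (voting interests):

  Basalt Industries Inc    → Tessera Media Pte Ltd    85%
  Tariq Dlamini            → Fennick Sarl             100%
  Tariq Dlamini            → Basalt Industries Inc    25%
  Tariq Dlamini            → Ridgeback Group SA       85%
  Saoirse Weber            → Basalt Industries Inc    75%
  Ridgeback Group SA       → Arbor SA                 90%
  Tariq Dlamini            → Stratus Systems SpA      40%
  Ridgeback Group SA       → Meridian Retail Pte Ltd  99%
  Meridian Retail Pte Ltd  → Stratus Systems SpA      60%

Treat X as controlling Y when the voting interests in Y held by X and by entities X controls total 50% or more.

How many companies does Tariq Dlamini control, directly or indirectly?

5

Tariq holds 85% of Ridgeback, so Tariq controls Ridgeback.
Tariq holds 100% of Fennick, so Tariq controls Fennick.
Ridgeback holds 99% of Meridian, so Tariq controls Meridian.
Ridgeback holds 90% of Arbor, so Tariq controls Arbor.
Tariq and Meridian together hold 40% + 60% = 100% of Stratus, so Tariq controls Stratus.
No other company's threshold is met.
Tariq controls 5 companies.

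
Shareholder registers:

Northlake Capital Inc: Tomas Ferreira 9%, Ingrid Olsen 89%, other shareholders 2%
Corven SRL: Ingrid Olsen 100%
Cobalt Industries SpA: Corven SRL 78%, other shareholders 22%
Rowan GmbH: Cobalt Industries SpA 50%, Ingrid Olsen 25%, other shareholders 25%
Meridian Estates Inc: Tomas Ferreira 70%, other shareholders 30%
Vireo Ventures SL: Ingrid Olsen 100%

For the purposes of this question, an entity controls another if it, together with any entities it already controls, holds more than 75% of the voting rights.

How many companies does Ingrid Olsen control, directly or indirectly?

4

Ingrid holds 89% of Northlake, so Ingrid controls Northlake.
Ingrid holds 100% of Corven, so Ingrid controls Corven.
Corven holds 78% of Cobalt, so Ingrid controls Cobalt.
Ingrid holds 100% of Vireo, so Ingrid controls Vireo.
No other company's threshold is met.
Ingrid controls 4 companies.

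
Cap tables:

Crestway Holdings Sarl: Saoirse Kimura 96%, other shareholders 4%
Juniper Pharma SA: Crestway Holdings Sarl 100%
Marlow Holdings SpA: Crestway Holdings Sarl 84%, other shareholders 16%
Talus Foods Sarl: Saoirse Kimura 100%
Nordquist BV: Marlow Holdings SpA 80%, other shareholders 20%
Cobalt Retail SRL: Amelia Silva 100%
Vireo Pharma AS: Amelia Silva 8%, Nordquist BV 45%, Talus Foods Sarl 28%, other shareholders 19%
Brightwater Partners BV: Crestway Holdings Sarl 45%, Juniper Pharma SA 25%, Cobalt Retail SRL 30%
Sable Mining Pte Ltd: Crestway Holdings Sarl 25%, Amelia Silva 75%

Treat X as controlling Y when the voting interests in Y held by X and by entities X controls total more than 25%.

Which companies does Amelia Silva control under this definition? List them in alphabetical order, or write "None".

Amelia holds 100% of Cobalt, so Amelia controls Cobalt.
Cobalt holds 30% of Brightwater, so Amelia controls Brightwater.
Amelia holds 75% of Sable, so Amelia controls Sable.
No other company's threshold is met.

Brightwater Partners BV, Cobalt Retail SRL, Sable Mining Pte Ltd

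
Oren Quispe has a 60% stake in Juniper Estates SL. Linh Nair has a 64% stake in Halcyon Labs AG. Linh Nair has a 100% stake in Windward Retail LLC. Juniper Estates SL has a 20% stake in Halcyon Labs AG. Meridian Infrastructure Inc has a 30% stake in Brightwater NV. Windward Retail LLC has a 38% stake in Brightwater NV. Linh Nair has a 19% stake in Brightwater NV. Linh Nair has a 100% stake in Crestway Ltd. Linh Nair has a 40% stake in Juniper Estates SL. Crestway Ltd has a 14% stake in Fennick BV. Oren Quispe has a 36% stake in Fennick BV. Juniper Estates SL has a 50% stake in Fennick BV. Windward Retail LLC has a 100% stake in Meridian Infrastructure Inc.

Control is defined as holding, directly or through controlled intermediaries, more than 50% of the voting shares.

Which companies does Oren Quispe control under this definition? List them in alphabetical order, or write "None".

Oren holds 60% of Juniper, so Oren controls Juniper.
Oren and Juniper together hold 36% + 50% = 86% of Fennick, so Oren controls Fennick.
No other company's threshold is met.

Fennick BV, Juniper Estates SL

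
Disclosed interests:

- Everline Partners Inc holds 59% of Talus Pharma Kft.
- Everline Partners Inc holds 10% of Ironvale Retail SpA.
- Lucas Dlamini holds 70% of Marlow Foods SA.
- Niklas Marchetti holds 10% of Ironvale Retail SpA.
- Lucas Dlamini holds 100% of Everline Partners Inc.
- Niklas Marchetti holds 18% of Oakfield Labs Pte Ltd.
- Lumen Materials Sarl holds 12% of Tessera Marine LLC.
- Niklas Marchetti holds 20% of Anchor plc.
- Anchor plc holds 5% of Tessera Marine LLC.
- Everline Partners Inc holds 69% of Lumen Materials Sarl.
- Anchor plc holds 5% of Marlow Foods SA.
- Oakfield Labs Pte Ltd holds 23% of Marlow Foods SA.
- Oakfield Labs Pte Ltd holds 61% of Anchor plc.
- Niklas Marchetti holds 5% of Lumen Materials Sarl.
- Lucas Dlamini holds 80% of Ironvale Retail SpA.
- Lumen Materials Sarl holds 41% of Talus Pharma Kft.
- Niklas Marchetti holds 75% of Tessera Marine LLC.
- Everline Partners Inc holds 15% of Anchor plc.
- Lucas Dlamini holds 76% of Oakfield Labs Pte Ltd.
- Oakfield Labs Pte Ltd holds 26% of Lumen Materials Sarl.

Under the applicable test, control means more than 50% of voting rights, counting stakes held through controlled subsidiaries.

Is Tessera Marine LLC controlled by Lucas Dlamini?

No

Lucas holds 76% of Oakfield, so Lucas controls Oakfield.
Lucas holds 100% of Everline, so Lucas controls Everline.
Everline and Oakfield together hold 15% + 61% = 76% of Anchor, so Lucas controls Anchor.
Everline and Oakfield together hold 69% + 26% = 95% of Lumen, so Lucas controls Lumen.
Lumen and Everline together hold 41% + 59% = 100% of Talus, so Lucas controls Talus.
Lucas and Oakfield and Anchor together hold 70% + 23% + 5% = 98% of Marlow, so Lucas controls Marlow.
Everline and Lucas together hold 10% + 80% = 90% of Ironvale, so Lucas controls Ironvale.
In Tessera, Lucas's side holds only 5% + 12% = 17%, not > 50%.
So Lucas does not control Tessera.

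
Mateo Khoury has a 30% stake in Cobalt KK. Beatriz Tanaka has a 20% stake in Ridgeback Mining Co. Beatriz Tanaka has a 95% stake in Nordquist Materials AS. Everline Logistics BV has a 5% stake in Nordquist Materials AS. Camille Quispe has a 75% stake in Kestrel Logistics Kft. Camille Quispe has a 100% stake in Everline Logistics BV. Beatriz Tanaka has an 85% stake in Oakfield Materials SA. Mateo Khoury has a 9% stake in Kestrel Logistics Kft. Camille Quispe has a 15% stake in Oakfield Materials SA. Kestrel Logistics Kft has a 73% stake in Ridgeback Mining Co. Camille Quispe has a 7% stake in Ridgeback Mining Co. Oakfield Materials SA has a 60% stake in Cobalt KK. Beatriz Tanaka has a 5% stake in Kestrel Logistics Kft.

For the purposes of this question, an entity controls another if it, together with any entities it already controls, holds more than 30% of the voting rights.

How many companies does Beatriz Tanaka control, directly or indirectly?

Beatriz holds 85% of Oakfield, so Beatriz controls Oakfield.
Beatriz holds 95% of Nordquist, so Beatriz controls Nordquist.
Oakfield holds 60% of Cobalt, so Beatriz controls Cobalt.
No other company's threshold is met.
Beatriz controls 3 companies.

3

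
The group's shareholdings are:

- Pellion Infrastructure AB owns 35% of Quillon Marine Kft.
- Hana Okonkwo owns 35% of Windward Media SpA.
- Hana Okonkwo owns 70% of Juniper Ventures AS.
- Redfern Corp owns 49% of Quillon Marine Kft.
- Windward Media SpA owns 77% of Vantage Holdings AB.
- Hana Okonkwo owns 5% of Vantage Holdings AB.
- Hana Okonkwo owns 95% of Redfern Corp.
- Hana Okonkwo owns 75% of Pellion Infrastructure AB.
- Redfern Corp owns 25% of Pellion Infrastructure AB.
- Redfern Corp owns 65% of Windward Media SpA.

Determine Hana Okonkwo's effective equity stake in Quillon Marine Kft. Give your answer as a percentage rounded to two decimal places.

Hana reaches Quillon along 3 paths.
Via Redfern → Pellion: 95% × 25% × 35% = 8.3125%.
Via Pellion: 75% × 35% = 26.25%.
Via Redfern: 95% × 49% = 46.55%.
Total: 8.3125% + 26.25% + 46.55% = 81.1125%.
Rounded: 81.11%.

81.11%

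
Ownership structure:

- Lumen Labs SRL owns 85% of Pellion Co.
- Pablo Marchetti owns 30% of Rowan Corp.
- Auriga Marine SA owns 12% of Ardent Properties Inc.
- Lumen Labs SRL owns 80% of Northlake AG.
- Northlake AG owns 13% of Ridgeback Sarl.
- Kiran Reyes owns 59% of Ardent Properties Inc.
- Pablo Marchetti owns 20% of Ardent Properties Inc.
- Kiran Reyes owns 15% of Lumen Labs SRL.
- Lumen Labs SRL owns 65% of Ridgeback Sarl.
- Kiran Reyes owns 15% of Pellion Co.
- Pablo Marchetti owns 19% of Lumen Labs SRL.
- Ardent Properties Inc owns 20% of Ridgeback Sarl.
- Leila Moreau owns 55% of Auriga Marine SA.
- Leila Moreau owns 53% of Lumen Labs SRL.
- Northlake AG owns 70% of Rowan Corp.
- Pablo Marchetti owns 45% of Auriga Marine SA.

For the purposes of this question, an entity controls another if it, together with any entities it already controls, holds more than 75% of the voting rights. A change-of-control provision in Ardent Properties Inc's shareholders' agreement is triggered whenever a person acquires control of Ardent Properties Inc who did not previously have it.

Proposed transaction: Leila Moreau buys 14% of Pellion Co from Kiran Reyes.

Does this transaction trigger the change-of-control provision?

No

The purchase adds only to Leila's holdings (Kiran's stake shrinks), so Leila is the only person who could newly come to control Ardent.
Leila's largest direct stake is 55% in Auriga, which does not meet the threshold, so Leila controls no company.
Neither Leila nor any entity Leila controls holds any voting interest in Ardent.
So before the transaction, Leila does not control Ardent.
After the purchase, Leila holds 14% of Pellion directly, and Kiran's stake falls to 1%.
Leila's side now holds 14% of Pellion, not > 75%, so Leila still does not control Pellion.
After the transaction, neither Leila nor any entity Leila controls holds a voting interest in Ardent, so Leila still does not control it.
No new person acquires control, so the clause is not triggered.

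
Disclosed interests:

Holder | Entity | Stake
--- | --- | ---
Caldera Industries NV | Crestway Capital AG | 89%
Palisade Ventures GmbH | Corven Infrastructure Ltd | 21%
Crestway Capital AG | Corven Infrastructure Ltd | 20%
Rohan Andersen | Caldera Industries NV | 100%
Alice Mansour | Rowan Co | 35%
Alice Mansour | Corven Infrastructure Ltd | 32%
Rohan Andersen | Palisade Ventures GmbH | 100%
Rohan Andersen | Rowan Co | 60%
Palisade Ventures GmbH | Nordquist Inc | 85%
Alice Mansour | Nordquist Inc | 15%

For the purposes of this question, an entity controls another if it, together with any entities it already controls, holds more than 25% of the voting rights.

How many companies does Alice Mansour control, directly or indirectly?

Alice holds 35% of Rowan, so Alice controls Rowan.
Alice holds 32% of Corven, so Alice controls Corven.
No other company's threshold is met.
Alice controls 2 companies.

2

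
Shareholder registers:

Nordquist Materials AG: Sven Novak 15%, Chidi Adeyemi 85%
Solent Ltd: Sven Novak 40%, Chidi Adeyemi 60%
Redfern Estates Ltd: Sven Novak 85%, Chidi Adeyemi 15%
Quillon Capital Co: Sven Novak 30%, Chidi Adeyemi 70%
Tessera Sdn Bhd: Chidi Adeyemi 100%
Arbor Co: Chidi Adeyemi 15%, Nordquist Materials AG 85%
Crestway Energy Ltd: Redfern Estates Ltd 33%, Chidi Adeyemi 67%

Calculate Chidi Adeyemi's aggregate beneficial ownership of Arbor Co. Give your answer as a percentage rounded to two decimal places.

87.25%

Chidi reaches Arbor along 2 paths.
Direct stake: 15% = 15%.
Via Nordquist: 85% × 85% = 72.25%.
Total: 15% + 72.25% = 87.25%.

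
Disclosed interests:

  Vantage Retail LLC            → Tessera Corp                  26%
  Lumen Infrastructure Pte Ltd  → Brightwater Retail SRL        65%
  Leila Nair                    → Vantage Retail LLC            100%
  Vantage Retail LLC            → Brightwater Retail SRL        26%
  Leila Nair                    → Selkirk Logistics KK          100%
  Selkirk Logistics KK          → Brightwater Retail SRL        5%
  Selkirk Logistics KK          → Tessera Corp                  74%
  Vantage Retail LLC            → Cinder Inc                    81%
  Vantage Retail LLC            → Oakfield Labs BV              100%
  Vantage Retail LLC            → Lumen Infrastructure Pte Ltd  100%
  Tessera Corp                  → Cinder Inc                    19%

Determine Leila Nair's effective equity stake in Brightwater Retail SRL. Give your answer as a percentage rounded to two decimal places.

Leila reaches Brightwater along 3 paths.
Via Vantage: 100% × 26% = 26%.
Via Vantage → Lumen: 100% × 100% × 65% = 65%.
Via Selkirk: 100% × 5% = 5%.
Total: 26% + 65% + 5% = 96%.
Rounded: 96.00%.

96.00%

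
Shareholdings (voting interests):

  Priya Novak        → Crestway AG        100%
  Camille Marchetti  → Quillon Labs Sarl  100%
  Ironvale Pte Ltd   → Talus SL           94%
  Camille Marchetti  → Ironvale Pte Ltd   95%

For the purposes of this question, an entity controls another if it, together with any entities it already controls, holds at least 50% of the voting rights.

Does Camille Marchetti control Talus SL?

Yes

Camille holds 95% of Ironvale, so Camille controls Ironvale.
Ironvale holds 94% of Talus, so Camille controls Talus.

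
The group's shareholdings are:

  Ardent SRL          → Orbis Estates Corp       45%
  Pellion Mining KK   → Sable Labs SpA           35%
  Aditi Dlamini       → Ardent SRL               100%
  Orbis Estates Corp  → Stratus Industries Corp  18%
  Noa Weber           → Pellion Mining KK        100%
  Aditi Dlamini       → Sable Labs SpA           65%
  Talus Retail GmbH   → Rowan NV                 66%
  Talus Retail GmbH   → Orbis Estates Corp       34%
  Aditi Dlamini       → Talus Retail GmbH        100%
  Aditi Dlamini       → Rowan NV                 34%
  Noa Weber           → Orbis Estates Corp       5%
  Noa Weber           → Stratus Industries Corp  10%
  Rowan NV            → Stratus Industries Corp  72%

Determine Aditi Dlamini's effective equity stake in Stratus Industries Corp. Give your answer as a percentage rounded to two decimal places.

Aditi reaches Stratus along 4 paths.
Via Ardent → Orbis: 100% × 45% × 18% = 8.1%.
Via Talus → Orbis: 100% × 34% × 18% = 6.12%.
Via Rowan: 34% × 72% = 24.48%.
Via Talus → Rowan: 100% × 66% × 72% = 47.52%.
Total: 8.1% + 6.12% + 24.48% + 47.52% = 86.22%.

86.22%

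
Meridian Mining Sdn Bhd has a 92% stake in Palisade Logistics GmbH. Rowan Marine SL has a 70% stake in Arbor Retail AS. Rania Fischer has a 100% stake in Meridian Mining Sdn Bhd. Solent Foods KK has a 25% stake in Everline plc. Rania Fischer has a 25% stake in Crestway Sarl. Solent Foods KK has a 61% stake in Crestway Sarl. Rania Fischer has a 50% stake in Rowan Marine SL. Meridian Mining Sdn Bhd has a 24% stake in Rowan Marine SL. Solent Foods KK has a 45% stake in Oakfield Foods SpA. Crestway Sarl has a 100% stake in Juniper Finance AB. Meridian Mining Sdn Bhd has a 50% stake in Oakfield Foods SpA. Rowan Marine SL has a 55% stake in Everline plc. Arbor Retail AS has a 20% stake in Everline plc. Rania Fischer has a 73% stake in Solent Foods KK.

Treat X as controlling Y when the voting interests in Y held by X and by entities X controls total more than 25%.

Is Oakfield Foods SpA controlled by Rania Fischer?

Yes

Rania holds 73% of Solent, so Rania controls Solent.
Rania holds 100% of Meridian, so Rania controls Meridian.
Solent and Meridian together hold 45% + 50% = 95% of Oakfield, so Rania controls Oakfield.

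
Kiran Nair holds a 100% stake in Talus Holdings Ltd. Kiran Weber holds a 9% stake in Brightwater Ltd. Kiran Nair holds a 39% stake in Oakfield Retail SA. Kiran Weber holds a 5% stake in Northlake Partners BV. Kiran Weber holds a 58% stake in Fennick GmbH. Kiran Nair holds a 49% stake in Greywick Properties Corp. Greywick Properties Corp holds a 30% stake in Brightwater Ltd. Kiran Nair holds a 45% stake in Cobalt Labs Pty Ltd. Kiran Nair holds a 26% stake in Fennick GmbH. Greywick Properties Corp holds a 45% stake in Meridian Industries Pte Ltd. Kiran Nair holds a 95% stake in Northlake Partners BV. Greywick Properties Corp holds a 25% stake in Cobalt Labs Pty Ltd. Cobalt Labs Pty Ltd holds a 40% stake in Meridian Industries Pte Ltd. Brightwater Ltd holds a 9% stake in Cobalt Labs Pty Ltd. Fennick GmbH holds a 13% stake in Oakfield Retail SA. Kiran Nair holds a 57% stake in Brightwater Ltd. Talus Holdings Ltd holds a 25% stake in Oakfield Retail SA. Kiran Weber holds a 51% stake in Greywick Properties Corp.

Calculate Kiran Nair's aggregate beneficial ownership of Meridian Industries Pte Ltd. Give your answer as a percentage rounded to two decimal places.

Kiran Nair reaches Meridian along 5 paths.
Via Cobalt: 45% × 40% = 18%.
Via Greywick → Cobalt: 49% × 25% × 40% = 4.9%.
Via Greywick → Brightwater → Cobalt: 49% × 30% × 9% × 40% = 0.5292%.
Via Brightwater → Cobalt: 57% × 9% × 40% = 2.052%.
Via Greywick: 49% × 45% = 22.05%.
Total: 18% + 4.9% + 0.5292% + 2.052% + 22.05% = 47.5312%.
Rounded: 47.53%.

47.53%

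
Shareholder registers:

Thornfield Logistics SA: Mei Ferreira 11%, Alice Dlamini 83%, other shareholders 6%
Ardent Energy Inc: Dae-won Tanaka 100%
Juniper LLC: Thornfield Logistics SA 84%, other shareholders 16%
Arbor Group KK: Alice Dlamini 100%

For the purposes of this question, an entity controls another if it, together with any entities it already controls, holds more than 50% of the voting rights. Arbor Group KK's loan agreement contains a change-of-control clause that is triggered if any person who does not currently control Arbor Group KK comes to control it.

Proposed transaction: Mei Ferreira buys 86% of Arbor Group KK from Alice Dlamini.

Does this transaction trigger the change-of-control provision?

Yes

The purchase adds only to Mei's holdings (Alice's stake shrinks), so Mei is the only person who could newly come to control Arbor.
Mei's largest direct stake is 11% in Thornfield, which does not meet the threshold, so Mei controls no company.
Neither Mei nor any entity Mei controls holds any voting interest in Arbor.
So before the transaction, Mei does not control Arbor.
After the purchase, Mei holds 86% of Arbor directly, and Alice's stake falls to 14%.
Mei holds 86% of Arbor, so Mei controls Arbor.
Mei did not control Arbor before and does after, so the clause is triggered.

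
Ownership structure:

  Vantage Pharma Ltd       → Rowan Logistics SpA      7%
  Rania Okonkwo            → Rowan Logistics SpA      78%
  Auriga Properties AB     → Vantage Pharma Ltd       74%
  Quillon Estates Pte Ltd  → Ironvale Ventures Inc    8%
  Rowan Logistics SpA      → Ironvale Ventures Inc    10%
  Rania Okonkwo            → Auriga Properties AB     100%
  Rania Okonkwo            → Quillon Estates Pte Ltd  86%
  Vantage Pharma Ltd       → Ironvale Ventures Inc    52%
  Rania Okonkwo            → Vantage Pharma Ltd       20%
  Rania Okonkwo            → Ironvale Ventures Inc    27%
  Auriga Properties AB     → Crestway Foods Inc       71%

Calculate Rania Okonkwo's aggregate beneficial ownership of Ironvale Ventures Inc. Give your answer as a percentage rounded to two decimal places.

91.22%

Rania reaches Ironvale along 7 paths.
Direct stake: 27% = 27%.
Via Quillon: 86% × 8% = 6.88%.
Via Vantage: 20% × 52% = 10.4%.
Via Auriga → Vantage: 100% × 74% × 52% = 38.48%.
Via Vantage → Rowan: 20% × 7% × 10% = 0.14%.
Via Auriga → Vantage → Rowan: 100% × 74% × 7% × 10% = 0.518%.
Via Rowan: 78% × 10% = 7.8%.
Total: 27% + 6.88% + 10.4% + 38.48% + 0.14% + 0.518% + 7.8% = 91.218%.
Rounded: 91.22%.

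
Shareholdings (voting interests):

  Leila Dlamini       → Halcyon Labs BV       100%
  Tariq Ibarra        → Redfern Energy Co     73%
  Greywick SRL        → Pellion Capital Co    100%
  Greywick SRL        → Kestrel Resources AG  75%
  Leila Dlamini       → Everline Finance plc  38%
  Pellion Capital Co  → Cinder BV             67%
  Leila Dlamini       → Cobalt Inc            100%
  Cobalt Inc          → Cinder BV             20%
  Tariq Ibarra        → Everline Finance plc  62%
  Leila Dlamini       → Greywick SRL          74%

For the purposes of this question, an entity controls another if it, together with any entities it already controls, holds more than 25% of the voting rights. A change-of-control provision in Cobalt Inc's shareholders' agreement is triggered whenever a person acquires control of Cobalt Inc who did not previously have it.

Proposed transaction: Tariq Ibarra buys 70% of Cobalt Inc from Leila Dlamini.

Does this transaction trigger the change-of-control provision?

Yes

The purchase adds only to Tariq's holdings (Leila's stake shrinks), so Tariq is the only person who could newly come to control Cobalt.
Tariq holds 62% of Everline, so Tariq controls Everline.
Tariq holds 73% of Redfern, so Tariq controls Redfern.
Neither Tariq nor any entity Tariq controls holds any voting interest in Cobalt.
So before the transaction, Tariq does not control Cobalt.
After the purchase, Tariq holds 70% of Cobalt directly, and Leila's stake falls to 30%.
Tariq holds 70% of Cobalt, so Tariq controls Cobalt.
Tariq did not control Cobalt before and does after, so the clause is triggered.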